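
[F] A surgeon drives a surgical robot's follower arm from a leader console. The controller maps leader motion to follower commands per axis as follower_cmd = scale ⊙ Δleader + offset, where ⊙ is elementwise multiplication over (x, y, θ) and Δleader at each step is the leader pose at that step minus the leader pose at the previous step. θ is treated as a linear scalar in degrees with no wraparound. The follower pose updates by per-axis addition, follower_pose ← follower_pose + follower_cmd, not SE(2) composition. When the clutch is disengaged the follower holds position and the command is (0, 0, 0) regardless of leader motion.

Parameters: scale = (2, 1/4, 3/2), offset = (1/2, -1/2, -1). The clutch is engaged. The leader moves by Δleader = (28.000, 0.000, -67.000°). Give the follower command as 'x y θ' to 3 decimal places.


axis x: 2·28.000 + 1/2 = 56.500
axis y: 1/4·0.000 + -1/2 = -0.500
axis θ: 3/2·-67.000 + -1 = -101.500

56.500 -0.500 -101.500


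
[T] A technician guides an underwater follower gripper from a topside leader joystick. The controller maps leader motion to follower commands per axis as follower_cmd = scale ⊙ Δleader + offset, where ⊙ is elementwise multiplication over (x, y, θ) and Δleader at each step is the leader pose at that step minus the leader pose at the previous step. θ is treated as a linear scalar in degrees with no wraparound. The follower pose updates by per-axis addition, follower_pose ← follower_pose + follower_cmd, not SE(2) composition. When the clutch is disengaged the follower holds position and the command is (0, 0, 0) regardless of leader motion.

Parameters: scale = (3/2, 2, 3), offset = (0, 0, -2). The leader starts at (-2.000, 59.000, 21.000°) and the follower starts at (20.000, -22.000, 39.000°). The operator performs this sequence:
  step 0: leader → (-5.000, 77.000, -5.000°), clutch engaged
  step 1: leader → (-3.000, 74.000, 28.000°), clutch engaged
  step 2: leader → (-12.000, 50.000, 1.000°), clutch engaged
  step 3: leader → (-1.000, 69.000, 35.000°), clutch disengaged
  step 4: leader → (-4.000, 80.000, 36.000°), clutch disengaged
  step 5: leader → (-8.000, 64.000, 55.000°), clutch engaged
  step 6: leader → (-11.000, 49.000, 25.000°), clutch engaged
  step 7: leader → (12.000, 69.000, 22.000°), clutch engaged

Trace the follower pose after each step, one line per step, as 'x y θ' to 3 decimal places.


15.500 14.000 -41.000
18.500 8.000 56.000
5.000 -40.000 -27.000
5.000 -40.000 -27.000
5.000 -40.000 -27.000
-1.000 -72.000 28.000
-5.500 -102.000 -64.000
29.000 -62.000 -75.000

step 0: Δleader=(-3.000, 18.000, -26.000°), engaged; cmd=(-4.500, 36.000, -80.000°) → follower=(15.500, 14.000, -41.000°)
step 1: Δleader=(2.000, -3.000, 33.000°), engaged; cmd=(3.000, -6.000, 97.000°) → follower=(18.500, 8.000, 56.000°)
step 2: Δleader=(-9.000, -24.000, -27.000°), engaged; cmd=(-13.500, -48.000, -83.000°) → follower=(5.000, -40.000, -27.000°)
step 3: Δleader=(11.000, 19.000, 34.000°), disengaged; cmd=(0,0,0) → follower holds at (5.000, -40.000, -27.000°)
step 4: Δleader=(-3.000, 11.000, 1.000°), disengaged; cmd=(0,0,0) → follower holds at (5.000, -40.000, -27.000°)
step 5: Δleader=(-4.000, -16.000, 19.000°), engaged; cmd=(-6.000, -32.000, 55.000°) → follower=(-1.000, -72.000, 28.000°)
step 6: Δleader=(-3.000, -15.000, -30.000°), engaged; cmd=(-4.500, -30.000, -92.000°) → follower=(-5.500, -102.000, -64.000°)
step 7: Δleader=(23.000, 20.000, -3.000°), engaged; cmd=(34.500, 40.000, -11.000°) → follower=(29.000, -62.000, -75.000°)


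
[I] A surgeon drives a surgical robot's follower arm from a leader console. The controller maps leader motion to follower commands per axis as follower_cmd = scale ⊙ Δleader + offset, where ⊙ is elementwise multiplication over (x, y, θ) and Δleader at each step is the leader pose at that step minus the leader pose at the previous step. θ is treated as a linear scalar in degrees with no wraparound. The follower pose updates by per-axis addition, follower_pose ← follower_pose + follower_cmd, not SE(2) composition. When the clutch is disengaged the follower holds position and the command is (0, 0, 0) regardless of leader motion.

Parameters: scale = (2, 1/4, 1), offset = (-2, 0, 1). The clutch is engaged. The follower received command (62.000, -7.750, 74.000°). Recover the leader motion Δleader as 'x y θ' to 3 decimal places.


axis x: (62.000 − -2) / (2) = 32.000
axis y: (-7.750 − 0) / (1/4) = -31.000
axis θ: (74.000 − 1) / (1) = 73.000

32.000 -31.000 73.000


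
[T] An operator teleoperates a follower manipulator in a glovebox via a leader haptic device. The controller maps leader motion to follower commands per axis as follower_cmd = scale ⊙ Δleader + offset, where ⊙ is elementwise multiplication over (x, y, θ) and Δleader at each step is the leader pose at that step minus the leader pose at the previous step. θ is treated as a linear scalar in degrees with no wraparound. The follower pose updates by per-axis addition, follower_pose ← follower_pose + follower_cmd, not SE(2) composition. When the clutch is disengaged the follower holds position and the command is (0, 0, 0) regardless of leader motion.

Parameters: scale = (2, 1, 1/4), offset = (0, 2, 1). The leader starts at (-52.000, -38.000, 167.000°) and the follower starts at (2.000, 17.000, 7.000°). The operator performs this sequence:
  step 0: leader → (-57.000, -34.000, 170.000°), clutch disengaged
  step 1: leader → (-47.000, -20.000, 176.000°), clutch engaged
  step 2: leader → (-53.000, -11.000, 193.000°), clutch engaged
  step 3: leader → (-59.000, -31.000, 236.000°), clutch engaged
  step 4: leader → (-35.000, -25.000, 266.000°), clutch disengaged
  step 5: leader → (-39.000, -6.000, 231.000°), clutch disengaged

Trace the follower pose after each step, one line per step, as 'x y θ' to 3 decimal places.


step 0: Δleader=(-5.000, 4.000, 3.000°), disengaged; cmd=(0,0,0) → follower holds at (2.000, 17.000, 7.000°)
step 1: Δleader=(10.000, 14.000, 6.000°), engaged; cmd=(20.000, 16.000, 2.500°) → follower=(22.000, 33.000, 9.500°)
step 2: Δleader=(-6.000, 9.000, 17.000°), engaged; cmd=(-12.000, 11.000, 5.250°) → follower=(10.000, 44.000, 14.750°)
step 3: Δleader=(-6.000, -20.000, 43.000°), engaged; cmd=(-12.000, -18.000, 11.750°) → follower=(-2.000, 26.000, 26.500°)
step 4: Δleader=(24.000, 6.000, 30.000°), disengaged; cmd=(0,0,0) → follower holds at (-2.000, 26.000, 26.500°)
step 5: Δleader=(-4.000, 19.000, -35.000°), disengaged; cmd=(0,0,0) → follower holds at (-2.000, 26.000, 26.500°)

2.000 17.000 7.000
22.000 33.000 9.500
10.000 44.000 14.750
-2.000 26.000 26.500
-2.000 26.000 26.500
-2.000 26.000 26.500


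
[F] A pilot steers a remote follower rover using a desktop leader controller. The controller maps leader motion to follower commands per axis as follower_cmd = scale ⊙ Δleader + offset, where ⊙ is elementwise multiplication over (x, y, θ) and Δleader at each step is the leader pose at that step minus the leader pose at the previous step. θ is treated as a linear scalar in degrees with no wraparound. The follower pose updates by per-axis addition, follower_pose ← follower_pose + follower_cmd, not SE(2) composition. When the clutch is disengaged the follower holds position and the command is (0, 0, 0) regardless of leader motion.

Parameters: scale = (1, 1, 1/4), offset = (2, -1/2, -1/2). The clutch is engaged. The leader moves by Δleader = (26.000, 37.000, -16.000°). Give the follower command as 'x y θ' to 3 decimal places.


28.000 36.500 -4.500

axis x: 1·26.000 + 2 = 28.000
axis y: 1·37.000 + -1/2 = 36.500
axis θ: 1/4·-16.000 + -1/2 = -4.500


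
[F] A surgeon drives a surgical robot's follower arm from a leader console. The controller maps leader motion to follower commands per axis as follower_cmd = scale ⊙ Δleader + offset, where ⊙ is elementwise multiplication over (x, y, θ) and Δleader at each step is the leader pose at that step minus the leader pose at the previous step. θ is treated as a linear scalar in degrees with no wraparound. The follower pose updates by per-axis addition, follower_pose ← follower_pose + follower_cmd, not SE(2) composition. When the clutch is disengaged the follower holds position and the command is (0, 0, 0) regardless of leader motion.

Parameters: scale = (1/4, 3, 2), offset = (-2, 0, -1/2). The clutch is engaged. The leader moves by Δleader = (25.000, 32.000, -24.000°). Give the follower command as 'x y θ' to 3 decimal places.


4.250 96.000 -48.500

axis x: 1/4·25.000 + -2 = 4.250
axis y: 3·32.000 + 0 = 96.000
axis θ: 2·-24.000 + -1/2 = -48.500


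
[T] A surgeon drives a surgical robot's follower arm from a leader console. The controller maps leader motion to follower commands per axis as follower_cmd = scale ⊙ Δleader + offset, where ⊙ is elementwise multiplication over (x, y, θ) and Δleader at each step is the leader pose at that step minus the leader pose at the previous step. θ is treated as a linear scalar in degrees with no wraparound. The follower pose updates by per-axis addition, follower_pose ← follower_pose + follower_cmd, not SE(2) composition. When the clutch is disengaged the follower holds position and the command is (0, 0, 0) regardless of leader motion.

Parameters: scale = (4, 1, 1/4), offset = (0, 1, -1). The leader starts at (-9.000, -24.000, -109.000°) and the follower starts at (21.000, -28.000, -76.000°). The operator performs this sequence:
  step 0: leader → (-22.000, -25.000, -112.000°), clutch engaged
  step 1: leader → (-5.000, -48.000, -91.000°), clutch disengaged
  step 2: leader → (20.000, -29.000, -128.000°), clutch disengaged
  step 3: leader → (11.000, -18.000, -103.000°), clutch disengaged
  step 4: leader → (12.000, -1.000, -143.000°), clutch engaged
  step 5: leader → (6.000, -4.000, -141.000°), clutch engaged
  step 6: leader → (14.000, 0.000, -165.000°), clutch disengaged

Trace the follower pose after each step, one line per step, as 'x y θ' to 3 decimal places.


step 0: Δleader=(-13.000, -1.000, -3.000°), engaged; cmd=(-52.000, 0.000, -1.750°) → follower=(-31.000, -28.000, -77.750°)
step 1: Δleader=(17.000, -23.000, 21.000°), disengaged; cmd=(0,0,0) → follower holds at (-31.000, -28.000, -77.750°)
step 2: Δleader=(25.000, 19.000, -37.000°), disengaged; cmd=(0,0,0) → follower holds at (-31.000, -28.000, -77.750°)
step 3: Δleader=(-9.000, 11.000, 25.000°), disengaged; cmd=(0,0,0) → follower holds at (-31.000, -28.000, -77.750°)
step 4: Δleader=(1.000, 17.000, -40.000°), engaged; cmd=(4.000, 18.000, -11.000°) → follower=(-27.000, -10.000, -88.750°)
step 5: Δleader=(-6.000, -3.000, 2.000°), engaged; cmd=(-24.000, -2.000, -0.500°) → follower=(-51.000, -12.000, -89.250°)
step 6: Δleader=(8.000, 4.000, -24.000°), disengaged; cmd=(0,0,0) → follower holds at (-51.000, -12.000, -89.250°)

-31.000 -28.000 -77.750
-31.000 -28.000 -77.750
-31.000 -28.000 -77.750
-31.000 -28.000 -77.750
-27.000 -10.000 -88.750
-51.000 -12.000 -89.250
-51.000 -12.000 -89.250


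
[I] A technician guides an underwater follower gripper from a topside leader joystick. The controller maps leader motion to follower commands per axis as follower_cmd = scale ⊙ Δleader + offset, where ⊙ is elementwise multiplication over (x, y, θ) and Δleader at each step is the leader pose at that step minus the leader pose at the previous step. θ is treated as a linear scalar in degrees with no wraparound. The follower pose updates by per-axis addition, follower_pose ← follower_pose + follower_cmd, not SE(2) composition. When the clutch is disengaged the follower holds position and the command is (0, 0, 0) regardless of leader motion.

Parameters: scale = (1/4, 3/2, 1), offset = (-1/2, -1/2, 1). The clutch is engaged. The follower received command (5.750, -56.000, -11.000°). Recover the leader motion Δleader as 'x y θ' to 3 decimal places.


25.000 -37.000 -12.000

axis x: (5.750 − -1/2) / (1/4) = 25.000
axis y: (-56.000 − -1/2) / (3/2) = -37.000
axis θ: (-11.000 − 1) / (1) = -12.000


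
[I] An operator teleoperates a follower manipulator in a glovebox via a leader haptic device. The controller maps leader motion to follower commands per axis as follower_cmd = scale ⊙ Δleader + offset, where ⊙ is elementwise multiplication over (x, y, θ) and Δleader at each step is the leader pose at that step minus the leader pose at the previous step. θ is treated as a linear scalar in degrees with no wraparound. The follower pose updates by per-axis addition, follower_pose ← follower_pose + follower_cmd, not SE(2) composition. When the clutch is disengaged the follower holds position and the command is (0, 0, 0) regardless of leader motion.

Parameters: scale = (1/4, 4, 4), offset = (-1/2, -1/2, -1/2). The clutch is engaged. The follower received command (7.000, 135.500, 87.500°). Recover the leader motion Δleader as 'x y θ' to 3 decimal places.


axis x: (7.000 − -1/2) / (1/4) = 30.000
axis y: (135.500 − -1/2) / (4) = 34.000
axis θ: (87.500 − -1/2) / (4) = 22.000

30.000 34.000 22.000


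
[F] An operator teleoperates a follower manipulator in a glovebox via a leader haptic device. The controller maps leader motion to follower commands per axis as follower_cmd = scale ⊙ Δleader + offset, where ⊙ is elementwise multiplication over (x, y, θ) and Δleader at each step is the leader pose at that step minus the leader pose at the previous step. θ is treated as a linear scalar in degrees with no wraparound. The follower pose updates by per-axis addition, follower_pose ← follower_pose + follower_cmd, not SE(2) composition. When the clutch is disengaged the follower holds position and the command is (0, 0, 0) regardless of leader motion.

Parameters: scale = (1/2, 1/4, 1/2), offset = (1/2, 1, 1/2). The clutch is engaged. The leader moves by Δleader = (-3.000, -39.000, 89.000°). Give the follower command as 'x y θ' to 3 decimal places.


axis x: 1/2·-3.000 + 1/2 = -1.000
axis y: 1/4·-39.000 + 1 = -8.750
axis θ: 1/2·89.000 + 1/2 = 45.000

-1.000 -8.750 45.000


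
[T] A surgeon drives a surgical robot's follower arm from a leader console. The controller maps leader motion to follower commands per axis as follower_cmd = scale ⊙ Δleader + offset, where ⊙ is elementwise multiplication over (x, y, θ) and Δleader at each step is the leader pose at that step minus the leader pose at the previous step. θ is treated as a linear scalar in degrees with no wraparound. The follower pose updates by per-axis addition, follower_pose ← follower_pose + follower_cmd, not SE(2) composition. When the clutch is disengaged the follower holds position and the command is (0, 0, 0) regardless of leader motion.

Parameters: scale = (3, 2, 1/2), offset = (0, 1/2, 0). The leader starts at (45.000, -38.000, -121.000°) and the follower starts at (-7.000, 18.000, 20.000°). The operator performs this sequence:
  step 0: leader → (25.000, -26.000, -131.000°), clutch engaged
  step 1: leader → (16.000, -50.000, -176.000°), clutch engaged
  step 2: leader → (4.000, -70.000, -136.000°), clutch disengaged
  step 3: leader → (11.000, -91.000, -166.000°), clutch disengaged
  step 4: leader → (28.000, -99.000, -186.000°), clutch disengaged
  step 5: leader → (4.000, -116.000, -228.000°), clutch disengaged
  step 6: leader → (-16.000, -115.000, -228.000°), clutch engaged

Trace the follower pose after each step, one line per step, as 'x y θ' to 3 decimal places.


step 0: Δleader=(-20.000, 12.000, -10.000°), engaged; cmd=(-60.000, 24.500, -5.000°) → follower=(-67.000, 42.500, 15.000°)
step 1: Δleader=(-9.000, -24.000, -45.000°), engaged; cmd=(-27.000, -47.500, -22.500°) → follower=(-94.000, -5.000, -7.500°)
step 2: Δleader=(-12.000, -20.000, 40.000°), disengaged; cmd=(0,0,0) → follower holds at (-94.000, -5.000, -7.500°)
step 3: Δleader=(7.000, -21.000, -30.000°), disengaged; cmd=(0,0,0) → follower holds at (-94.000, -5.000, -7.500°)
step 4: Δleader=(17.000, -8.000, -20.000°), disengaged; cmd=(0,0,0) → follower holds at (-94.000, -5.000, -7.500°)
step 5: Δleader=(-24.000, -17.000, -42.000°), disengaged; cmd=(0,0,0) → follower holds at (-94.000, -5.000, -7.500°)
step 6: Δleader=(-20.000, 1.000, 0.000°), engaged; cmd=(-60.000, 2.500, 0.000°) → follower=(-154.000, -2.500, -7.500°)

-67.000 42.500 15.000
-94.000 -5.000 -7.500
-94.000 -5.000 -7.500
-94.000 -5.000 -7.500
-94.000 -5.000 -7.500
-94.000 -5.000 -7.500
-154.000 -2.500 -7.500


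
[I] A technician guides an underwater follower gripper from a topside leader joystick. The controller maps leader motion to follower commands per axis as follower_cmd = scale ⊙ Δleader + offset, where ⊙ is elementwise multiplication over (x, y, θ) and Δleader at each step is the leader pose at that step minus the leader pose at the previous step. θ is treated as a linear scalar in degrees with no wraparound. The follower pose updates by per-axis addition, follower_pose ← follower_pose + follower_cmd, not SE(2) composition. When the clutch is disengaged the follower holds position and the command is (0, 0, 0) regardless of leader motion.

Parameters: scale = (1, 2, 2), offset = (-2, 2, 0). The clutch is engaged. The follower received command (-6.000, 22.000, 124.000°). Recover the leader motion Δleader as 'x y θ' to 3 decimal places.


-4.000 10.000 62.000

axis x: (-6.000 − -2) / (1) = -4.000
axis y: (22.000 − 2) / (2) = 10.000
axis θ: (124.000 − 0) / (2) = 62.000


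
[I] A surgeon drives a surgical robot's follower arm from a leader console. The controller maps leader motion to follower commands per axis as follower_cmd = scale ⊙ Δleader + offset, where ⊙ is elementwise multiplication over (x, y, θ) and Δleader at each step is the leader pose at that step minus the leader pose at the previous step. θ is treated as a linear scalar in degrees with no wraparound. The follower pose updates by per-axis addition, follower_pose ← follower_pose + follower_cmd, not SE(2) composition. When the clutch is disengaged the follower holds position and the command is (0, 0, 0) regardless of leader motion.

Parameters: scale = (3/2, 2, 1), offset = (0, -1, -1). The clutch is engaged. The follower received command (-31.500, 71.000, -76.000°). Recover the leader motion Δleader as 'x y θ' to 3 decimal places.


axis x: (-31.500 − 0) / (3/2) = -21.000
axis y: (71.000 − -1) / (2) = 36.000
axis θ: (-76.000 − -1) / (1) = -75.000

-21.000 36.000 -75.000


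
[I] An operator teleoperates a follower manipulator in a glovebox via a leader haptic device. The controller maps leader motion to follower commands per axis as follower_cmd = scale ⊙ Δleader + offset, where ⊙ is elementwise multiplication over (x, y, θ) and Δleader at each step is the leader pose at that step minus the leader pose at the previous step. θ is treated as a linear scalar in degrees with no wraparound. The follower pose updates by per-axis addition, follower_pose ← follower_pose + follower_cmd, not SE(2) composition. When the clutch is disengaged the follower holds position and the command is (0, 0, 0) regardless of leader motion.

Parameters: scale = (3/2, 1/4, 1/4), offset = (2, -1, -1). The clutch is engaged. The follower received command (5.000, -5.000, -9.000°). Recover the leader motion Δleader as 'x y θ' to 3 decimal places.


axis x: (5.000 − 2) / (3/2) = 2.000
axis y: (-5.000 − -1) / (1/4) = -16.000
axis θ: (-9.000 − -1) / (1/4) = -32.000

2.000 -16.000 -32.000


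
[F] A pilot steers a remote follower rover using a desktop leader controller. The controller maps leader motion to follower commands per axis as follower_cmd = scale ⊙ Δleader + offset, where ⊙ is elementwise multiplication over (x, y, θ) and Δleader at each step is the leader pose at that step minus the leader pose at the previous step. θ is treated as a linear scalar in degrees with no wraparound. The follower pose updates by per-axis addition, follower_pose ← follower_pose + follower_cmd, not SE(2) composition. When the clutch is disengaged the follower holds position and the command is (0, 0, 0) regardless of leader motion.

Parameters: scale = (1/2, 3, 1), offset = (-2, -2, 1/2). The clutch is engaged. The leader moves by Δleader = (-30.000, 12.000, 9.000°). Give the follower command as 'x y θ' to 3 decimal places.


axis x: 1/2·-30.000 + -2 = -17.000
axis y: 3·12.000 + -2 = 34.000
axis θ: 1·9.000 + 1/2 = 9.500

-17.000 34.000 9.500


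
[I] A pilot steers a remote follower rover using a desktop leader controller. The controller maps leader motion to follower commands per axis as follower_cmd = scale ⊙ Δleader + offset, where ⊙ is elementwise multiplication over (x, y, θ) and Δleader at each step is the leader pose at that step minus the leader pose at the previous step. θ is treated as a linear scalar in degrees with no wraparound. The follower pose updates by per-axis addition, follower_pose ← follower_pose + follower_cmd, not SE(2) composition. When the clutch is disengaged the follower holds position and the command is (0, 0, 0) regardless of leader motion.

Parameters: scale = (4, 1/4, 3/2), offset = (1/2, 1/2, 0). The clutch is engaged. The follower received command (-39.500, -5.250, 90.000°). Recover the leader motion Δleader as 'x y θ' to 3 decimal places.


-10.000 -23.000 60.000

axis x: (-39.500 − 1/2) / (4) = -10.000
axis y: (-5.250 − 1/2) / (1/4) = -23.000
axis θ: (90.000 − 0) / (3/2) = 60.000


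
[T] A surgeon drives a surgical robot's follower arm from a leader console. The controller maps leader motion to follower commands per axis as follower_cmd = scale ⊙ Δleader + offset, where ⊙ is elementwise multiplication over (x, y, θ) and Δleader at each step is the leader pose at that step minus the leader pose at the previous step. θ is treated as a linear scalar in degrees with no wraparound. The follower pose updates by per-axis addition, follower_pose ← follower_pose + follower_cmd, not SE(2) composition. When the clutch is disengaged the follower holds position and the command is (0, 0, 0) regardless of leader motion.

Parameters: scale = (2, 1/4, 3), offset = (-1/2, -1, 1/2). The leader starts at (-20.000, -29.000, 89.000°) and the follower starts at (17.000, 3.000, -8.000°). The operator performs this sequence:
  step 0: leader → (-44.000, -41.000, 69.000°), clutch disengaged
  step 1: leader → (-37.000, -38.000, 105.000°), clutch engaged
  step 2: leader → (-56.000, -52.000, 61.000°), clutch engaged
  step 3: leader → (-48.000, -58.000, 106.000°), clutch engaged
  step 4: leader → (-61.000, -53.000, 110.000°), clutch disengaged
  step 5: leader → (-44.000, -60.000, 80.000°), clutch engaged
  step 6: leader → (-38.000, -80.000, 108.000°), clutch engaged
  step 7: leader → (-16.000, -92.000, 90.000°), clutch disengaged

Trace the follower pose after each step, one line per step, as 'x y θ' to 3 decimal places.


step 0: Δleader=(-24.000, -12.000, -20.000°), disengaged; cmd=(0,0,0) → follower holds at (17.000, 3.000, -8.000°)
step 1: Δleader=(7.000, 3.000, 36.000°), engaged; cmd=(13.500, -0.250, 108.500°) → follower=(30.500, 2.750, 100.500°)
step 2: Δleader=(-19.000, -14.000, -44.000°), engaged; cmd=(-38.500, -4.500, -131.500°) → follower=(-8.000, -1.750, -31.000°)
step 3: Δleader=(8.000, -6.000, 45.000°), engaged; cmd=(15.500, -2.500, 135.500°) → follower=(7.500, -4.250, 104.500°)
step 4: Δleader=(-13.000, 5.000, 4.000°), disengaged; cmd=(0,0,0) → follower holds at (7.500, -4.250, 104.500°)
step 5: Δleader=(17.000, -7.000, -30.000°), engaged; cmd=(33.500, -2.750, -89.500°) → follower=(41.000, -7.000, 15.000°)
step 6: Δleader=(6.000, -20.000, 28.000°), engaged; cmd=(11.500, -6.000, 84.500°) → follower=(52.500, -13.000, 99.500°)
step 7: Δleader=(22.000, -12.000, -18.000°), disengaged; cmd=(0,0,0) → follower holds at (52.500, -13.000, 99.500°)

17.000 3.000 -8.000
30.500 2.750 100.500
-8.000 -1.750 -31.000
7.500 -4.250 104.500
7.500 -4.250 104.500
41.000 -7.000 15.000
52.500 -13.000 99.500
52.500 -13.000 99.500


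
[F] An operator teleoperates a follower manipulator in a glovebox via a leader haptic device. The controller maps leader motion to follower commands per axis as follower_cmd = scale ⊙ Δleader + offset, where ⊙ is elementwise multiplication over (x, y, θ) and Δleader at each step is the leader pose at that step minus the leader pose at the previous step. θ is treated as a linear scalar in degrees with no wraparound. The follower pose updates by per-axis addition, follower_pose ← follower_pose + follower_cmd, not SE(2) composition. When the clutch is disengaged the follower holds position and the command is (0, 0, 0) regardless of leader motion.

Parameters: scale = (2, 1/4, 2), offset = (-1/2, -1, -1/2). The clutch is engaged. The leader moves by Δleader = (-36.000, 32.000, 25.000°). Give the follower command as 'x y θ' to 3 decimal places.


axis x: 2·-36.000 + -1/2 = -72.500
axis y: 1/4·32.000 + -1 = 7.000
axis θ: 2·25.000 + -1/2 = 49.500

-72.500 7.000 49.500


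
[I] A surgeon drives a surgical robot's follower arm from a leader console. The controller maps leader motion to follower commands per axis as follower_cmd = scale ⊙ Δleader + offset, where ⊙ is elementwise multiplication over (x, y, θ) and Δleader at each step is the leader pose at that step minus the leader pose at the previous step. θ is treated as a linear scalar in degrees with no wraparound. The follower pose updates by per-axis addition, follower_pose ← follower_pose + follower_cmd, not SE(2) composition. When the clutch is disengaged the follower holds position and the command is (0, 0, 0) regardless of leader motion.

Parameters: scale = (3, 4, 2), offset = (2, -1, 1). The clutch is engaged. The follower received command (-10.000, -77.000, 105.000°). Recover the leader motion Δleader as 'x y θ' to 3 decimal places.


-4.000 -19.000 52.000

axis x: (-10.000 − 2) / (3) = -4.000
axis y: (-77.000 − -1) / (4) = -19.000
axis θ: (105.000 − 1) / (2) = 52.000


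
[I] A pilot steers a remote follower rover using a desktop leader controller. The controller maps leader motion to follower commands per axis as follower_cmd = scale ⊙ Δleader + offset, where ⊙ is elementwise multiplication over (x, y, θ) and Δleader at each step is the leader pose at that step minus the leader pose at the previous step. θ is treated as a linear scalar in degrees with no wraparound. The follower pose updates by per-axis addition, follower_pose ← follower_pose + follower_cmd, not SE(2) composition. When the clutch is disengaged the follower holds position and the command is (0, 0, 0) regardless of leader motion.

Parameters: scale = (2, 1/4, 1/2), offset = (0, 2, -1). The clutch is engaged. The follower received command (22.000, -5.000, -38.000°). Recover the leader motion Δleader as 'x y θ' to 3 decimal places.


axis x: (22.000 − 0) / (2) = 11.000
axis y: (-5.000 − 2) / (1/4) = -28.000
axis θ: (-38.000 − -1) / (1/2) = -74.000

11.000 -28.000 -74.000


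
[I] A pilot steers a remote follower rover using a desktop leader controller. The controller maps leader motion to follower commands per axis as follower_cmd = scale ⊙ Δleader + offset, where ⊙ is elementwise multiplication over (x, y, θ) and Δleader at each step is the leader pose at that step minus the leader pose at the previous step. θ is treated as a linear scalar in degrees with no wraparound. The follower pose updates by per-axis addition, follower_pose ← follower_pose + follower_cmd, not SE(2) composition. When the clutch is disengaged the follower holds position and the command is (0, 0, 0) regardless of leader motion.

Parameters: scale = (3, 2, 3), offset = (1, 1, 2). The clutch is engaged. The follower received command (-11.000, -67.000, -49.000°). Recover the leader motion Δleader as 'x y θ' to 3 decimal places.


axis x: (-11.000 − 1) / (3) = -4.000
axis y: (-67.000 − 1) / (2) = -34.000
axis θ: (-49.000 − 2) / (3) = -17.000

-4.000 -34.000 -17.000


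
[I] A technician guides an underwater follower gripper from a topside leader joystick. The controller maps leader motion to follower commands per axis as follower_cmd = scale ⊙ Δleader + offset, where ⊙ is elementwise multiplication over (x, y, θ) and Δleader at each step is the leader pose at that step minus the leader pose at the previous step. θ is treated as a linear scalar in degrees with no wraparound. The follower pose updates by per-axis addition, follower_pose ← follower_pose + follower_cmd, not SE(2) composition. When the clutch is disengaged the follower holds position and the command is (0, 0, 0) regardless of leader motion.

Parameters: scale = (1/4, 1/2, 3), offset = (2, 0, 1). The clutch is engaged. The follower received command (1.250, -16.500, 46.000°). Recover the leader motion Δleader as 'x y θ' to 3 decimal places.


axis x: (1.250 − 2) / (1/4) = -3.000
axis y: (-16.500 − 0) / (1/2) = -33.000
axis θ: (46.000 − 1) / (3) = 15.000

-3.000 -33.000 15.000


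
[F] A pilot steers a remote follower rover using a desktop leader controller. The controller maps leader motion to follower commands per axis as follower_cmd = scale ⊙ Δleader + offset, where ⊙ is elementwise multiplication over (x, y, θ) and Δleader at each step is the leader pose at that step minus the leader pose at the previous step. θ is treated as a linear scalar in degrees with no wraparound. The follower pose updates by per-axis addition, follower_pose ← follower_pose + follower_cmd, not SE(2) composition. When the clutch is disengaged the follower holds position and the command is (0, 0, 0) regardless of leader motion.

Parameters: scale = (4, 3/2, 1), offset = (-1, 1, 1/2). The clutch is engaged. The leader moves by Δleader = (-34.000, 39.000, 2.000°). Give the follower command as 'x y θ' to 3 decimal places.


-137.000 59.500 2.500

axis x: 4·-34.000 + -1 = -137.000
axis y: 3/2·39.000 + 1 = 59.500
axis θ: 1·2.000 + 1/2 = 2.500


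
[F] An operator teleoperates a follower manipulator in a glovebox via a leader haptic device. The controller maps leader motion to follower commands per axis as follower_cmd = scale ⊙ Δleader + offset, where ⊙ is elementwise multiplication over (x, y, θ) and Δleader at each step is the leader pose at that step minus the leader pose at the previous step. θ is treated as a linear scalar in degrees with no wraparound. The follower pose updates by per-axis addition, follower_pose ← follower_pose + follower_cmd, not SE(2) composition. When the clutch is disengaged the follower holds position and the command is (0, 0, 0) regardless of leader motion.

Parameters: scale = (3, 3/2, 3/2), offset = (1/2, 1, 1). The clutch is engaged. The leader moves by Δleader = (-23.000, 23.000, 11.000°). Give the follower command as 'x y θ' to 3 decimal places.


-68.500 35.500 17.500

axis x: 3·-23.000 + 1/2 = -68.500
axis y: 3/2·23.000 + 1 = 35.500
axis θ: 3/2·11.000 + 1 = 17.500


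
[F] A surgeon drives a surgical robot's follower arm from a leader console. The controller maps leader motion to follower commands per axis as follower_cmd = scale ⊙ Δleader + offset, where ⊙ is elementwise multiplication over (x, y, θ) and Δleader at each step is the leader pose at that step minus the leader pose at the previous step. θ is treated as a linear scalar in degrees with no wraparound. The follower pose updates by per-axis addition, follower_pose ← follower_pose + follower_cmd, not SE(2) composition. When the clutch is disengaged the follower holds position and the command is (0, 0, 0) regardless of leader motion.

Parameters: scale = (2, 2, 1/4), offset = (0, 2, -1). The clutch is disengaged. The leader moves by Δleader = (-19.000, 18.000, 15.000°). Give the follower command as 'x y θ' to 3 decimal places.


clutch disengaged → follower holds; cmd = (0, 0, 0)

0.000 0.000 0.000


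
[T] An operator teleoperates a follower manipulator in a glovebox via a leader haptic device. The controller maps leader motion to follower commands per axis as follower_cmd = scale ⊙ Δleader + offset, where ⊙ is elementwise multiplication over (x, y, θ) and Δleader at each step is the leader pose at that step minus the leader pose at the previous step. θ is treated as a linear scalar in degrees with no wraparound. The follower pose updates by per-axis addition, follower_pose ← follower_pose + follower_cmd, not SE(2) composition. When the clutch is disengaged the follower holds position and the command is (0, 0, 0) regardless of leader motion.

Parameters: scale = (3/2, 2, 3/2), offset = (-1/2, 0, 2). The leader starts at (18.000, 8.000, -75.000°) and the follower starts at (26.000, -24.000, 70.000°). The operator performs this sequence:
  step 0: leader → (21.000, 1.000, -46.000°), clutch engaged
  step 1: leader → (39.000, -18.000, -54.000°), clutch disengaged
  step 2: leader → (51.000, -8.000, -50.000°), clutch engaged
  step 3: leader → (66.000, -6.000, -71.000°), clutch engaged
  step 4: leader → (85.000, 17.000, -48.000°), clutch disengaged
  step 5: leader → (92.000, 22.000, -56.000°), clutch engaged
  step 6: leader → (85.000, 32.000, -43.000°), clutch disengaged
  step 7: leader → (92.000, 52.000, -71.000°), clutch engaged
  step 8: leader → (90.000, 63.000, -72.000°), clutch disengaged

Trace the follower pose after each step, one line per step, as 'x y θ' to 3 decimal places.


step 0: Δleader=(3.000, -7.000, 29.000°), engaged; cmd=(4.000, -14.000, 45.500°) → follower=(30.000, -38.000, 115.500°)
step 1: Δleader=(18.000, -19.000, -8.000°), disengaged; cmd=(0,0,0) → follower holds at (30.000, -38.000, 115.500°)
step 2: Δleader=(12.000, 10.000, 4.000°), engaged; cmd=(17.500, 20.000, 8.000°) → follower=(47.500, -18.000, 123.500°)
step 3: Δleader=(15.000, 2.000, -21.000°), engaged; cmd=(22.000, 4.000, -29.500°) → follower=(69.500, -14.000, 94.000°)
step 4: Δleader=(19.000, 23.000, 23.000°), disengaged; cmd=(0,0,0) → follower holds at (69.500, -14.000, 94.000°)
step 5: Δleader=(7.000, 5.000, -8.000°), engaged; cmd=(10.000, 10.000, -10.000°) → follower=(79.500, -4.000, 84.000°)
step 6: Δleader=(-7.000, 10.000, 13.000°), disengaged; cmd=(0,0,0) → follower holds at (79.500, -4.000, 84.000°)
step 7: Δleader=(7.000, 20.000, -28.000°), engaged; cmd=(10.000, 40.000, -40.000°) → follower=(89.500, 36.000, 44.000°)
step 8: Δleader=(-2.000, 11.000, -1.000°), disengaged; cmd=(0,0,0) → follower holds at (89.500, 36.000, 44.000°)

30.000 -38.000 115.500
30.000 -38.000 115.500
47.500 -18.000 123.500
69.500 -14.000 94.000
69.500 -14.000 94.000
79.500 -4.000 84.000
79.500 -4.000 84.000
89.500 36.000 44.000
89.500 36.000 44.000


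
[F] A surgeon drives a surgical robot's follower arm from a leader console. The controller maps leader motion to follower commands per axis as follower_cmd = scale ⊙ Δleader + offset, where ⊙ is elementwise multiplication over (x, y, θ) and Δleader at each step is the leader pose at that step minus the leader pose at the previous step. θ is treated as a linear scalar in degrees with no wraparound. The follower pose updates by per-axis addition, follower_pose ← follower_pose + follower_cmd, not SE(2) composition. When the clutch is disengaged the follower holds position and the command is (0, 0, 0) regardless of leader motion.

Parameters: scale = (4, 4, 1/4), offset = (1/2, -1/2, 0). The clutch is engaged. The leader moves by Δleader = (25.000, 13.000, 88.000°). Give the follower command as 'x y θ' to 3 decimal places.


100.500 51.500 22.000

axis x: 4·25.000 + 1/2 = 100.500
axis y: 4·13.000 + -1/2 = 51.500
axis θ: 1/4·88.000 + 0 = 22.000


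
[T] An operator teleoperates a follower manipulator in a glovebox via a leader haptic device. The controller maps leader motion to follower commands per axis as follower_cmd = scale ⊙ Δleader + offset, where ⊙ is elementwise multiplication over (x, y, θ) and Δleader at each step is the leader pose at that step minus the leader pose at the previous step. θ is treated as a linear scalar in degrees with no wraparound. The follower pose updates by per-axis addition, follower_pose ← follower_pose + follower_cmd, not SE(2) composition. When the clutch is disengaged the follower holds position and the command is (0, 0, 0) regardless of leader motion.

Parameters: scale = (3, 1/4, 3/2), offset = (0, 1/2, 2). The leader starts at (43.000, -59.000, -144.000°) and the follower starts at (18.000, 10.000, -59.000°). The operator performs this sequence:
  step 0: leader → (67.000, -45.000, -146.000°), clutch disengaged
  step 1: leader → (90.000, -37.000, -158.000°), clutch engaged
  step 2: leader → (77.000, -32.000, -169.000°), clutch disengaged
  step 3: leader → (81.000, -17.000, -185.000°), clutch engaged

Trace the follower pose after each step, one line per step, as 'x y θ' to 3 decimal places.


18.000 10.000 -59.000
87.000 12.500 -75.000
87.000 12.500 -75.000
99.000 16.750 -97.000

step 0: Δleader=(24.000, 14.000, -2.000°), disengaged; cmd=(0,0,0) → follower holds at (18.000, 10.000, -59.000°)
step 1: Δleader=(23.000, 8.000, -12.000°), engaged; cmd=(69.000, 2.500, -16.000°) → follower=(87.000, 12.500, -75.000°)
step 2: Δleader=(-13.000, 5.000, -11.000°), disengaged; cmd=(0,0,0) → follower holds at (87.000, 12.500, -75.000°)
step 3: Δleader=(4.000, 15.000, -16.000°), engaged; cmd=(12.000, 4.250, -22.000°) → follower=(99.000, 16.750, -97.000°)


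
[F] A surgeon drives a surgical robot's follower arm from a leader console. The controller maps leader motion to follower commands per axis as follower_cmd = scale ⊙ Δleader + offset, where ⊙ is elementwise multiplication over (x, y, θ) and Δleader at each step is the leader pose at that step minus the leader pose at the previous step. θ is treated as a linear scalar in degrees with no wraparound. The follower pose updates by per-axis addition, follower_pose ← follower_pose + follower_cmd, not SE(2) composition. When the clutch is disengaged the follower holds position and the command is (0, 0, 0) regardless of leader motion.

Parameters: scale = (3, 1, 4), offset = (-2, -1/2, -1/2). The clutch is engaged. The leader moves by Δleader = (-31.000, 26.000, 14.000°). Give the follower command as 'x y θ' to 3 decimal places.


-95.000 25.500 55.500

axis x: 3·-31.000 + -2 = -95.000
axis y: 1·26.000 + -1/2 = 25.500
axis θ: 4·14.000 + -1/2 = 55.500


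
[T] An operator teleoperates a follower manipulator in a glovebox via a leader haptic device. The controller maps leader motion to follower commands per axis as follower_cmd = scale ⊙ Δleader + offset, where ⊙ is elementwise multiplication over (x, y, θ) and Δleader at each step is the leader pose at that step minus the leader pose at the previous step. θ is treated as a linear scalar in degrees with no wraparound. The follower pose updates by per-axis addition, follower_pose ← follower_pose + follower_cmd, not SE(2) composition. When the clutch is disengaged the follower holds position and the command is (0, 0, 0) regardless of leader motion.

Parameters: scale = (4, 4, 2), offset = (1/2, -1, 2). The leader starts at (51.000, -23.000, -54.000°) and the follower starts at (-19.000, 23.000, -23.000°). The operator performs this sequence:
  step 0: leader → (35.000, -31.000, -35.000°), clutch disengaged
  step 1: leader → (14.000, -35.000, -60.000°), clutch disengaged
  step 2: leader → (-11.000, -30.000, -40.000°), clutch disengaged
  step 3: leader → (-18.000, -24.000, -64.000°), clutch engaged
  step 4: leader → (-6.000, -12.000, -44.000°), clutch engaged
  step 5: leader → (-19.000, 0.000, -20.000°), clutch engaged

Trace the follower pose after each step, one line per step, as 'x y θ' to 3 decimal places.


step 0: Δleader=(-16.000, -8.000, 19.000°), disengaged; cmd=(0,0,0) → follower holds at (-19.000, 23.000, -23.000°)
step 1: Δleader=(-21.000, -4.000, -25.000°), disengaged; cmd=(0,0,0) → follower holds at (-19.000, 23.000, -23.000°)
step 2: Δleader=(-25.000, 5.000, 20.000°), disengaged; cmd=(0,0,0) → follower holds at (-19.000, 23.000, -23.000°)
step 3: Δleader=(-7.000, 6.000, -24.000°), engaged; cmd=(-27.500, 23.000, -46.000°) → follower=(-46.500, 46.000, -69.000°)
step 4: Δleader=(12.000, 12.000, 20.000°), engaged; cmd=(48.500, 47.000, 42.000°) → follower=(2.000, 93.000, -27.000°)
step 5: Δleader=(-13.000, 12.000, 24.000°), engaged; cmd=(-51.500, 47.000, 50.000°) → follower=(-49.500, 140.000, 23.000°)

-19.000 23.000 -23.000
-19.000 23.000 -23.000
-19.000 23.000 -23.000
-46.500 46.000 -69.000
2.000 93.000 -27.000
-49.500 140.000 23.000
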